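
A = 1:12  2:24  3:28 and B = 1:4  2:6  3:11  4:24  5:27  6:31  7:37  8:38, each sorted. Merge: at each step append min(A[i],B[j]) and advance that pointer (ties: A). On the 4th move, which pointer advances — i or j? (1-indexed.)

i

[i=1,j=1] A[i]=12>B[j]=4 take 4 → j++
[i=1,j=2] A[i]=12>B[j]=6 take 6 → j++
[i=1,j=3] A[i]=12>B[j]=11 take 11 → j++
[i=1,j=4] A[i]=12<=B[j]=24 take 12 → i++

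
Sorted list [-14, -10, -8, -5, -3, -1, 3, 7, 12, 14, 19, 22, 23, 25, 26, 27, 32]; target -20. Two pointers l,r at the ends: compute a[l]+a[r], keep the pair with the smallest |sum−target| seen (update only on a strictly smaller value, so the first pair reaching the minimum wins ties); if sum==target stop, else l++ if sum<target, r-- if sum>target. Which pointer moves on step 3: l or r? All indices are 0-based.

r

l=0 r=16: -14+32=18 d=38 *, r--
l=0 r=15: -14+27=13 d=33 *, r--
l=0 r=14: -14+26=12 d=32 *, r--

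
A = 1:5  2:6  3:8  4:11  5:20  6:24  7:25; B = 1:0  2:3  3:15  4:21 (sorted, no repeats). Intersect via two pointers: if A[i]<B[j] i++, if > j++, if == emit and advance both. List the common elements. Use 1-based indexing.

[i=1,j=1] 5>0 → j++
[i=1,j=2] 5>3 → j++
[i=1,j=3] 5<15 → i++
[i=2,j=3] 6<15 → i++
[i=3,j=3] 8<15 → i++
[i=4,j=3] 11<15 → i++
[i=5,j=3] 20>15 → j++
[i=5,j=4] 20<21 → i++
[i=6,j=4] 24>21 → j++

intersection = []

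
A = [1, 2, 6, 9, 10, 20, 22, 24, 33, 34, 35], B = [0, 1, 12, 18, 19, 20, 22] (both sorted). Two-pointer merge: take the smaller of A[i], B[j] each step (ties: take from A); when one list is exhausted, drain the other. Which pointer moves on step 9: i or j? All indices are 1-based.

j

i=1 j=1: A[i]=1>B[j]=0 take 0, j++
i=1 j=2: A[i]=1<=B[j]=1 take 1, i++
i=2 j=2: A[i]=2>B[j]=1 take 1, j++
i=2 j=3: A[i]=2<=B[j]=12 take 2, i++
i=3 j=3: A[i]=6<=B[j]=12 take 6, i++
i=4 j=3: A[i]=9<=B[j]=12 take 9, i++
i=5 j=3: A[i]=10<=B[j]=12 take 10, i++
i=6 j=3: A[i]=20>B[j]=12 take 12, j++
i=6 j=4: A[i]=20>B[j]=18 take 18, j++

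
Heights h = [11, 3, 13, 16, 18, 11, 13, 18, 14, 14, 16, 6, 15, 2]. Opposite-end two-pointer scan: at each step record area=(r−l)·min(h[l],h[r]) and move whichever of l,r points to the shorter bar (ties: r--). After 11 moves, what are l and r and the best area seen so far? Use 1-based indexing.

[1,14] min(11,2)*13=26 best=26 * → r--
[1,13] min(11,15)*12=132 best=132 * → l++
[2,13] min(3,15)*11=33 best=132 → l++
[3,13] min(13,15)*10=130 best=132 → l++
[4,13] min(16,15)*9=135 best=135 * → r--
[4,12] min(16,6)*8=48 best=135 → r--
[4,11] min(16,16)*7=112 best=135 → r--
[4,10] min(16,14)*6=84 best=135 → r--
[4,9] min(16,14)*5=70 best=135 → r--
[4,8] min(16,18)*4=64 best=135 → l++
[5,8] min(18,18)*3=54 best=135 → r--

l=5, r=7, best area=135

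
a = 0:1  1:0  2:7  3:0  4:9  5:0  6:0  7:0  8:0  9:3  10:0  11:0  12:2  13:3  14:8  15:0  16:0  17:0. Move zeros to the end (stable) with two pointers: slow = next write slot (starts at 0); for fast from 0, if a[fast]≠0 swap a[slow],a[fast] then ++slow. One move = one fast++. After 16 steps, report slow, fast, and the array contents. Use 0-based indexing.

slow=7, fast=16, a=[1, 7, 9, 3, 2, 3, 8, 0, 0, 0, 0, 0, 0, 0, 0, 0, 0, 0]

(s=0,f=0) a[fast]=1≠0 swap→a[0]=1 → slow++,fast++
(s=1,f=1) a[fast]=0 → fast++
(s=1,f=2) a[fast]=7≠0 swap→a[1]=7 → slow++,fast++
(s=2,f=3) a[fast]=0 → fast++
(s=2,f=4) a[fast]=9≠0 swap→a[2]=9 → slow++,fast++
(s=3,f=5) a[fast]=0 → fast++
(s=3,f=6) a[fast]=0 → fast++
(s=3,f=7) a[fast]=0 → fast++
(s=3,f=8) a[fast]=0 → fast++
(s=3,f=9) a[fast]=3≠0 swap→a[3]=3 → slow++,fast++
(s=4,f=10) a[fast]=0 → fast++
(s=4,f=11) a[fast]=0 → fast++
(s=4,f=12) a[fast]=2≠0 swap→a[4]=2 → slow++,fast++
(s=5,f=13) a[fast]=3≠0 swap→a[5]=3 → slow++,fast++
(s=6,f=14) a[fast]=8≠0 swap→a[6]=8 → slow++,fast++
(s=7,f=15) a[fast]=0 → fast++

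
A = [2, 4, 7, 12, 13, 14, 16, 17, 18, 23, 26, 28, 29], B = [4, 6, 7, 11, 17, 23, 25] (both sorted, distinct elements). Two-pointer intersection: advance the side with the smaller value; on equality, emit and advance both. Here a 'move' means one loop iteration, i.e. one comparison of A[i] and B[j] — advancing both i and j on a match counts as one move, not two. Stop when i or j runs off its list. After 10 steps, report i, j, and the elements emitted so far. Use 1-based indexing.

i=9, j=6, emitted=[4, 7, 17]

[i=1,j=1] 2<4 → i++
[i=2,j=1] 4==4 emit → i++,j++
[i=3,j=2] 7>6 → j++
[i=3,j=3] 7==7 emit → i++,j++
[i=4,j=4] 12>11 → j++
[i=4,j=5] 12<17 → i++
[i=5,j=5] 13<17 → i++
[i=6,j=5] 14<17 → i++
[i=7,j=5] 16<17 → i++
[i=8,j=5] 17==17 emit → i++,j++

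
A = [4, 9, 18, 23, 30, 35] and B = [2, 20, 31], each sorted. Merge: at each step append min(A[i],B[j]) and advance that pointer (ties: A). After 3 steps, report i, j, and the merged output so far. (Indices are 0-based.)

i=2, j=1, merged so far=[2, 4, 9]

[i=0,j=0] A[i]=4>B[j]=2 take 2 → j++
[i=0,j=1] A[i]=4<=B[j]=20 take 4 → i++
[i=1,j=1] A[i]=9<=B[j]=20 take 9 → i++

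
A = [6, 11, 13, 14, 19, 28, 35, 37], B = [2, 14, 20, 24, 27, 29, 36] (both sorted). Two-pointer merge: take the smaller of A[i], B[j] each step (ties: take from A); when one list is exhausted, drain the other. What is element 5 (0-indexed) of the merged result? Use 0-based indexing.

[i=0,j=0] A[i]=6>B[j]=2 take 2 → j++
[i=0,j=1] A[i]=6<=B[j]=14 take 6 → i++
[i=1,j=1] A[i]=11<=B[j]=14 take 11 → i++
[i=2,j=1] A[i]=13<=B[j]=14 take 13 → i++
[i=3,j=1] A[i]=14<=B[j]=14 take 14 → i++
[i=4,j=1] A[i]=19>B[j]=14 take 14 → j++
[i=4,j=2] A[i]=19<=B[j]=20 take 19 → i++
[i=5,j=2] A[i]=28>B[j]=20 take 20 → j++
[i=5,j=3] A[i]=28>B[j]=24 take 24 → j++
[i=5,j=4] A[i]=28>B[j]=27 take 27 → j++
[i=5,j=5] A[i]=28<=B[j]=29 take 28 → i++
[i=6,j=5] A[i]=35>B[j]=29 take 29 → j++
[i=6,j=6] A[i]=35<=B[j]=36 take 35 → i++
[i=7,j=6] A[i]=37>B[j]=36 take 36 → j++
[i=7,j=7] B done, take A[i]=37 → i++

merged[5] = 14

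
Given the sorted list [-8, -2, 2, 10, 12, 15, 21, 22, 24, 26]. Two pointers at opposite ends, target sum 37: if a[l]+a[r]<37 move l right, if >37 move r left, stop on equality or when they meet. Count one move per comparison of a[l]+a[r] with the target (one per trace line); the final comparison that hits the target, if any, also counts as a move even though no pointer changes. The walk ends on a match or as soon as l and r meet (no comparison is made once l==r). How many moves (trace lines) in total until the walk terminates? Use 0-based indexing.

8 moves

l=0 r=9: -8+26=18 <37, l++
l=1 r=9: -2+26=24 <37, l++
l=2 r=9: 2+26=28 <37, l++
l=3 r=9: 10+26=36 <37, l++
l=4 r=9: 12+26=38 >37, r--
l=4 r=8: 12+24=36 <37, l++
l=5 r=8: 15+24=39 >37, r--
l=5 r=7: 15+22=37, found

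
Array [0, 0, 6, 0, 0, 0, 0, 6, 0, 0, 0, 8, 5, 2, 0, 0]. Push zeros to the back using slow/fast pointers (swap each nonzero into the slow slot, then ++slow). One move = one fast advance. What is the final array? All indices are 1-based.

[6, 6, 8, 5, 2, 0, 0, 0, 0, 0, 0, 0, 0, 0, 0, 0]

(s=1,f=1) a[fast]=0 → fast++
(s=1,f=2) a[fast]=0 → fast++
(s=1,f=3) a[fast]=6≠0 swap→a[1]=6 → slow++,fast++
(s=2,f=4) a[fast]=0 → fast++
(s=2,f=5) a[fast]=0 → fast++
(s=2,f=6) a[fast]=0 → fast++
(s=2,f=7) a[fast]=0 → fast++
(s=2,f=8) a[fast]=6≠0 swap→a[2]=6 → slow++,fast++
(s=3,f=9) a[fast]=0 → fast++
(s=3,f=10) a[fast]=0 → fast++
(s=3,f=11) a[fast]=0 → fast++
(s=3,f=12) a[fast]=8≠0 swap→a[3]=8 → slow++,fast++
(s=4,f=13) a[fast]=5≠0 swap→a[4]=5 → slow++,fast++
(s=5,f=14) a[fast]=2≠0 swap→a[5]=2 → slow++,fast++
(s=6,f=15) a[fast]=0 → fast++
(s=6,f=16) a[fast]=0 → fast++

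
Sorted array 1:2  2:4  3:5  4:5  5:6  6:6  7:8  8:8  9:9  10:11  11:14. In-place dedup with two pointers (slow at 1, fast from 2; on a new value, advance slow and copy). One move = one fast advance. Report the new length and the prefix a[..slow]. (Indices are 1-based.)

slow=1 fast=2: a[fast]=4≠a[slow]=2 write a[2]=4, slow++,fast++
slow=2 fast=3: a[fast]=5≠a[slow]=4 write a[3]=5, slow++,fast++
slow=3 fast=4: a[fast]=5=a[slow] dup, fast++
slow=3 fast=5: a[fast]=6≠a[slow]=5 write a[4]=6, slow++,fast++
slow=4 fast=6: a[fast]=6=a[slow] dup, fast++
slow=4 fast=7: a[fast]=8≠a[slow]=6 write a[5]=8, slow++,fast++
slow=5 fast=8: a[fast]=8=a[slow] dup, fast++
slow=5 fast=9: a[fast]=9≠a[slow]=8 write a[6]=9, slow++,fast++
slow=6 fast=10: a[fast]=11≠a[slow]=9 write a[7]=11, slow++,fast++
slow=7 fast=11: a[fast]=14≠a[slow]=11 write a[8]=14, slow++,fast++

length 8; prefix = [2, 4, 5, 6, 8, 9, 11, 14]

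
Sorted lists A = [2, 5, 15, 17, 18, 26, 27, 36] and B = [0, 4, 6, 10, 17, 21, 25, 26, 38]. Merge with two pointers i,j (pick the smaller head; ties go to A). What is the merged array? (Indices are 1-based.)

i=1 j=1: A[i]=2>B[j]=0 take 0, j++
i=1 j=2: A[i]=2<=B[j]=4 take 2, i++
i=2 j=2: A[i]=5>B[j]=4 take 4, j++
i=2 j=3: A[i]=5<=B[j]=6 take 5, i++
i=3 j=3: A[i]=15>B[j]=6 take 6, j++
i=3 j=4: A[i]=15>B[j]=10 take 10, j++
i=3 j=5: A[i]=15<=B[j]=17 take 15, i++
i=4 j=5: A[i]=17<=B[j]=17 take 17, i++
i=5 j=5: A[i]=18>B[j]=17 take 17, j++
i=5 j=6: A[i]=18<=B[j]=21 take 18, i++
i=6 j=6: A[i]=26>B[j]=21 take 21, j++
i=6 j=7: A[i]=26>B[j]=25 take 25, j++
i=6 j=8: A[i]=26<=B[j]=26 take 26, i++
i=7 j=8: A[i]=27>B[j]=26 take 26, j++
i=7 j=9: A[i]=27<=B[j]=38 take 27, i++
i=8 j=9: A[i]=36<=B[j]=38 take 36, i++
i=9 j=9: A done, take B[j]=38, j++

[0, 2, 4, 5, 6, 10, 15, 17, 17, 18, 21, 25, 26, 26, 27, 36, 38]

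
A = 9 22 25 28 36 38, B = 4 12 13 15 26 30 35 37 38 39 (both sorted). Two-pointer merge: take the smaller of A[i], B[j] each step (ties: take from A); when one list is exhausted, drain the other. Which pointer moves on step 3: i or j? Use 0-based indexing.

j

[i=0,j=0] A[i]=9>B[j]=4 take 4 → j++
[i=0,j=1] A[i]=9<=B[j]=12 take 9 → i++
[i=1,j=1] A[i]=22>B[j]=12 take 12 → j++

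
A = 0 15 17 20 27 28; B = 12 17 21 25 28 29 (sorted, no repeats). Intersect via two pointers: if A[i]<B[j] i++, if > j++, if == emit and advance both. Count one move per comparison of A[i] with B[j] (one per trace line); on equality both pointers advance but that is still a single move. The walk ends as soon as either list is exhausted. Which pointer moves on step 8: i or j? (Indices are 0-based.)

i

i=0 j=0: 0<12, i++
i=1 j=0: 15>12, j++
i=1 j=1: 15<17, i++
i=2 j=1: 17==17 emit, i++,j++
i=3 j=2: 20<21, i++
i=4 j=2: 27>21, j++
i=4 j=3: 27>25, j++
i=4 j=4: 27<28, i++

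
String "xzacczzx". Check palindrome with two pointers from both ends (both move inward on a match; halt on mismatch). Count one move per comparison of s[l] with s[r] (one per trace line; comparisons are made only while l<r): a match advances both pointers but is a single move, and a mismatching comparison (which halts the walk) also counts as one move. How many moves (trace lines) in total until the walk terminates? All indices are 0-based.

3 moves

[0,7] 'x'=='x' → l++,r--
[1,6] 'z'=='z' → l++,r--
[2,5] 'a'!='z' → stop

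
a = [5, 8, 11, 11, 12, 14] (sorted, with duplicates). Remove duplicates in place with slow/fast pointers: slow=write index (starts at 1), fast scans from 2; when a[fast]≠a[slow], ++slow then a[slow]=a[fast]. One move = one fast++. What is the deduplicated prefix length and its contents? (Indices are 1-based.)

length 5; prefix = [5, 8, 11, 12, 14]

(s=1,f=2) a[fast]=8≠a[slow]=5 write a[2]=8 → slow++,fast++
(s=2,f=3) a[fast]=11≠a[slow]=8 write a[3]=11 → slow++,fast++
(s=3,f=4) a[fast]=11=a[slow] dup → fast++
(s=3,f=5) a[fast]=12≠a[slow]=11 write a[4]=12 → slow++,fast++
(s=4,f=6) a[fast]=14≠a[slow]=12 write a[5]=14 → slow++,fast++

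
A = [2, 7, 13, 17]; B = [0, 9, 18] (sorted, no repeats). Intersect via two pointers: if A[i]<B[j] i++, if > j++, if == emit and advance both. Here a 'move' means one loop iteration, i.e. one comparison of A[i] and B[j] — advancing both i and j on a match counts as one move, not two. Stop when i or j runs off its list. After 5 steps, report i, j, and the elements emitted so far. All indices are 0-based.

i=0 j=0: 2>0, j++
i=0 j=1: 2<9, i++
i=1 j=1: 7<9, i++
i=2 j=1: 13>9, j++
i=2 j=2: 13<18, i++

i=3, j=2, emitted=[]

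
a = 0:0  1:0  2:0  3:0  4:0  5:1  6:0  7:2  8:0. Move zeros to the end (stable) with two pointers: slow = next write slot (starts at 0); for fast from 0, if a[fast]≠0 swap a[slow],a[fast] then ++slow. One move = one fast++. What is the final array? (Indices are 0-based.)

(s=0,f=0) a[fast]=0 → fast++
(s=0,f=1) a[fast]=0 → fast++
(s=0,f=2) a[fast]=0 → fast++
(s=0,f=3) a[fast]=0 → fast++
(s=0,f=4) a[fast]=0 → fast++
(s=0,f=5) a[fast]=1≠0 swap→a[0]=1 → slow++,fast++
(s=1,f=6) a[fast]=0 → fast++
(s=1,f=7) a[fast]=2≠0 swap→a[1]=2 → slow++,fast++
(s=2,f=8) a[fast]=0 → fast++

[1, 2, 0, 0, 0, 0, 0, 0, 0]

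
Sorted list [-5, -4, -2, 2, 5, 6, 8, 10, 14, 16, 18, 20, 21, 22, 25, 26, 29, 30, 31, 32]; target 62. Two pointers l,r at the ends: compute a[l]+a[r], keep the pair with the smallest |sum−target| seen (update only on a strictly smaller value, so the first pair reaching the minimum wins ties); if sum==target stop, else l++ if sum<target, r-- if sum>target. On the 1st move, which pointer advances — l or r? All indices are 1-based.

l=1 r=20: -5+32=27 d=35 *, l++

l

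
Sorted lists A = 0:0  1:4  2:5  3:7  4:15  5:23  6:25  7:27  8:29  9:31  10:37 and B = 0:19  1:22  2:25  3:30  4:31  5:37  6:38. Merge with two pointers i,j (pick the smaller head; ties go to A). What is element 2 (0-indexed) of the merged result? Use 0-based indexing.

merged[2] = 5

i=0 j=0: A[i]=0<=B[j]=19 take 0, i++
i=1 j=0: A[i]=4<=B[j]=19 take 4, i++
i=2 j=0: A[i]=5<=B[j]=19 take 5, i++
i=3 j=0: A[i]=7<=B[j]=19 take 7, i++
i=4 j=0: A[i]=15<=B[j]=19 take 15, i++
i=5 j=0: A[i]=23>B[j]=19 take 19, j++
i=5 j=1: A[i]=23>B[j]=22 take 22, j++
i=5 j=2: A[i]=23<=B[j]=25 take 23, i++
i=6 j=2: A[i]=25<=B[j]=25 take 25, i++
i=7 j=2: A[i]=27>B[j]=25 take 25, j++
i=7 j=3: A[i]=27<=B[j]=30 take 27, i++
i=8 j=3: A[i]=29<=B[j]=30 take 29, i++
i=9 j=3: A[i]=31>B[j]=30 take 30, j++
i=9 j=4: A[i]=31<=B[j]=31 take 31, i++
i=10 j=4: A[i]=37>B[j]=31 take 31, j++
i=10 j=5: A[i]=37<=B[j]=37 take 37, i++
i=11 j=5: A done, take B[j]=37, j++
i=11 j=6: A done, take B[j]=38, j++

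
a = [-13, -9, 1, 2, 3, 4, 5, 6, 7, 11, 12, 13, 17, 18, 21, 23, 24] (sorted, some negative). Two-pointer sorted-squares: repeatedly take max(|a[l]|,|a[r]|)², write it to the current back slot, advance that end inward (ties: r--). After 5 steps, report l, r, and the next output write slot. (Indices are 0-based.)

l=0, r=11, next write slot=11

[0,16] |-13|<=|24| out[16]=576 → r--
[0,15] |-13|<=|23| out[15]=529 → r--
[0,14] |-13|<=|21| out[14]=441 → r--
[0,13] |-13|<=|18| out[13]=324 → r--
[0,12] |-13|<=|17| out[12]=289 → r--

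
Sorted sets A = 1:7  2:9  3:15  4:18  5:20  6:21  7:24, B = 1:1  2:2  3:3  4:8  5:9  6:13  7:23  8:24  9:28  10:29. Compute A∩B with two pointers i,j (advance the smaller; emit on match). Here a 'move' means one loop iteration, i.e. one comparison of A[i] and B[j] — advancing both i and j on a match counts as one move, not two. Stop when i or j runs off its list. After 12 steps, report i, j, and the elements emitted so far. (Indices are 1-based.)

i=7, j=8, emitted=[9]

[i=1,j=1] 7>1 → j++
[i=1,j=2] 7>2 → j++
[i=1,j=3] 7>3 → j++
[i=1,j=4] 7<8 → i++
[i=2,j=4] 9>8 → j++
[i=2,j=5] 9==9 emit → i++,j++
[i=3,j=6] 15>13 → j++
[i=3,j=7] 15<23 → i++
[i=4,j=7] 18<23 → i++
[i=5,j=7] 20<23 → i++
[i=6,j=7] 21<23 → i++
[i=7,j=7] 24>23 → j++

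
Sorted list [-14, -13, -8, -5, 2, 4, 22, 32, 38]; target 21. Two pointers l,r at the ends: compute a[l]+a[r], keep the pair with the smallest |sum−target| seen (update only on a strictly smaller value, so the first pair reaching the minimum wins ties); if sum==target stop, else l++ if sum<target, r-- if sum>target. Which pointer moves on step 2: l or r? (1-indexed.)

l

[1,9] -14+38=24 d=3 * → r--
[1,8] -14+32=18 d=3 → l++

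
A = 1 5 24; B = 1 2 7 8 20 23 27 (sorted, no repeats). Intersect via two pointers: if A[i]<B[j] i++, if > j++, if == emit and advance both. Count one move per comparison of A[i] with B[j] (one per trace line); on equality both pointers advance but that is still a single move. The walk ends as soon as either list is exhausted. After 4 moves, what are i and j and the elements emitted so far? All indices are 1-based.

i=3, j=4, emitted=[1]

i=1 j=1: 1==1 emit, i++,j++
i=2 j=2: 5>2, j++
i=2 j=3: 5<7, i++
i=3 j=3: 24>7, j++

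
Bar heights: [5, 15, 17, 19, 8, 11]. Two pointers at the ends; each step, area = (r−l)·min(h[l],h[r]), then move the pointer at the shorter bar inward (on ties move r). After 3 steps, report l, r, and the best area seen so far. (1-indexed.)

l=2, r=4, best area=44

[1,6] min(5,11)*5=25 best=25 * → l++
[2,6] min(15,11)*4=44 best=44 * → r--
[2,5] min(15,8)*3=24 best=44 → r--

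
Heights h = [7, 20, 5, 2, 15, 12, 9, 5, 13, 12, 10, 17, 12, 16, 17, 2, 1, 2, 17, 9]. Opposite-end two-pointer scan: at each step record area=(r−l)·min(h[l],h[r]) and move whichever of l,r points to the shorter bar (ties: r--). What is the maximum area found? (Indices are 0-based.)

l=0 r=19: min(7,9)*19=133 best=133 *, l++
l=1 r=19: min(20,9)*18=162 best=162 *, r--
l=1 r=18: min(20,17)*17=289 best=289 *, r--
l=1 r=17: min(20,2)*16=32 best=289, r--
l=1 r=16: min(20,1)*15=15 best=289, r--
l=1 r=15: min(20,2)*14=28 best=289, r--
l=1 r=14: min(20,17)*13=221 best=289, r--
l=1 r=13: min(20,16)*12=192 best=289, r--
l=1 r=12: min(20,12)*11=132 best=289, r--
l=1 r=11: min(20,17)*10=170 best=289, r--
l=1 r=10: min(20,10)*9=90 best=289, r--
l=1 r=9: min(20,12)*8=96 best=289, r--
l=1 r=8: min(20,13)*7=91 best=289, r--
l=1 r=7: min(20,5)*6=30 best=289, r--
l=1 r=6: min(20,9)*5=45 best=289, r--
l=1 r=5: min(20,12)*4=48 best=289, r--
l=1 r=4: min(20,15)*3=45 best=289, r--
l=1 r=3: min(20,2)*2=4 best=289, r--
l=1 r=2: min(20,5)*1=5 best=289, r--

max area = 289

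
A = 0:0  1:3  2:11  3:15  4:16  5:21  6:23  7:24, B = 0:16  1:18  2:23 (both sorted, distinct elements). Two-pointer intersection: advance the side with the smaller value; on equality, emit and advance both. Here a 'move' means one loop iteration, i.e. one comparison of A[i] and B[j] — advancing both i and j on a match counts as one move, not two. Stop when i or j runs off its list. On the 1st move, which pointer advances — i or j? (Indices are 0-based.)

i

i=0 j=0: 0<16, i++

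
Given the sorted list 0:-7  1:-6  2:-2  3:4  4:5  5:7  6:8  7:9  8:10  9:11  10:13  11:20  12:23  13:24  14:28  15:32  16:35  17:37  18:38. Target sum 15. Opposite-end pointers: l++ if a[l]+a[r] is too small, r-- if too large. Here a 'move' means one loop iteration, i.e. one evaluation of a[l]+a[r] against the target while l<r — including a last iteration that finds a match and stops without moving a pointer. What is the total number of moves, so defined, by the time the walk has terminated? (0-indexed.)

13 moves

[0,18] -7+38=31 >15 → r--
[0,17] -7+37=30 >15 → r--
[0,16] -7+35=28 >15 → r--
[0,15] -7+32=25 >15 → r--
[0,14] -7+28=21 >15 → r--
[0,13] -7+24=17 >15 → r--
[0,12] -7+23=16 >15 → r--
[0,11] -7+20=13 <15 → l++
[1,11] -6+20=14 <15 → l++
[2,11] -2+20=18 >15 → r--
[2,10] -2+13=11 <15 → l++
[3,10] 4+13=17 >15 → r--
[3,9] 4+11=15 → found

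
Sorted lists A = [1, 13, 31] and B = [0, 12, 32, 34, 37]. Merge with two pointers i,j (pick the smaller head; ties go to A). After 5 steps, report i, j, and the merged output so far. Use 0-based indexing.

i=3, j=2, merged so far=[0, 1, 12, 13, 31]

[i=0,j=0] A[i]=1>B[j]=0 take 0 → j++
[i=0,j=1] A[i]=1<=B[j]=12 take 1 → i++
[i=1,j=1] A[i]=13>B[j]=12 take 12 → j++
[i=1,j=2] A[i]=13<=B[j]=32 take 13 → i++
[i=2,j=2] A[i]=31<=B[j]=32 take 31 → i++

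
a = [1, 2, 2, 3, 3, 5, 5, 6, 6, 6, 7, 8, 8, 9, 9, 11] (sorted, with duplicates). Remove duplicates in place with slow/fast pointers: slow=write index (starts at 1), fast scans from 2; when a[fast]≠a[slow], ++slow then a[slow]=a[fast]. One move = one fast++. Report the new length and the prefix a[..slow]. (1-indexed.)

slow=1 fast=2: a[fast]=2≠a[slow]=1 write a[2]=2, slow++,fast++
slow=2 fast=3: a[fast]=2=a[slow] dup, fast++
slow=2 fast=4: a[fast]=3≠a[slow]=2 write a[3]=3, slow++,fast++
slow=3 fast=5: a[fast]=3=a[slow] dup, fast++
slow=3 fast=6: a[fast]=5≠a[slow]=3 write a[4]=5, slow++,fast++
slow=4 fast=7: a[fast]=5=a[slow] dup, fast++
slow=4 fast=8: a[fast]=6≠a[slow]=5 write a[5]=6, slow++,fast++
slow=5 fast=9: a[fast]=6=a[slow] dup, fast++
slow=5 fast=10: a[fast]=6=a[slow] dup, fast++
slow=5 fast=11: a[fast]=7≠a[slow]=6 write a[6]=7, slow++,fast++
slow=6 fast=12: a[fast]=8≠a[slow]=7 write a[7]=8, slow++,fast++
slow=7 fast=13: a[fast]=8=a[slow] dup, fast++
slow=7 fast=14: a[fast]=9≠a[slow]=8 write a[8]=9, slow++,fast++
slow=8 fast=15: a[fast]=9=a[slow] dup, fast++
slow=8 fast=16: a[fast]=11≠a[slow]=9 write a[9]=11, slow++,fast++

length 9; prefix = [1, 2, 3, 5, 6, 7, 8, 9, 11]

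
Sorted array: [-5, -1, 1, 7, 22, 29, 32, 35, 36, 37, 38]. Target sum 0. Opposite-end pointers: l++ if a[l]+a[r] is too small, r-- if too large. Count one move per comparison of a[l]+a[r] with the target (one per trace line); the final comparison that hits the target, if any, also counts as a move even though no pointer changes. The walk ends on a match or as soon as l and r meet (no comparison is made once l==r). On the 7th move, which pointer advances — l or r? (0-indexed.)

l=0 r=10: -5+38=33 >0, r--
l=0 r=9: -5+37=32 >0, r--
l=0 r=8: -5+36=31 >0, r--
l=0 r=7: -5+35=30 >0, r--
l=0 r=6: -5+32=27 >0, r--
l=0 r=5: -5+29=24 >0, r--
l=0 r=4: -5+22=17 >0, r--

r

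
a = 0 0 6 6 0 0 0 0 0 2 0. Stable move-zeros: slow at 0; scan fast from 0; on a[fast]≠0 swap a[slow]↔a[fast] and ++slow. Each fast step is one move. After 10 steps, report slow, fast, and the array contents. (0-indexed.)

slow=3, fast=10, a=[6, 6, 2, 0, 0, 0, 0, 0, 0, 0, 0]

slow=0 fast=0: a[fast]=0, fast++
slow=0 fast=1: a[fast]=0, fast++
slow=0 fast=2: a[fast]=6≠0 swap→a[0]=6, slow++,fast++
slow=1 fast=3: a[fast]=6≠0 swap→a[1]=6, slow++,fast++
slow=2 fast=4: a[fast]=0, fast++
slow=2 fast=5: a[fast]=0, fast++
slow=2 fast=6: a[fast]=0, fast++
slow=2 fast=7: a[fast]=0, fast++
slow=2 fast=8: a[fast]=0, fast++
slow=2 fast=9: a[fast]=2≠0 swap→a[2]=2, slow++,fast++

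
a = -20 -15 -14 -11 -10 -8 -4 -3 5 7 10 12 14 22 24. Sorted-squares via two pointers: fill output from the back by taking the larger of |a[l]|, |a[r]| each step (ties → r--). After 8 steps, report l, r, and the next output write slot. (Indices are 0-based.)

l=0 r=14: |-20|<=|24| out[14]=576, r--
l=0 r=13: |-20|<=|22| out[13]=484, r--
l=0 r=12: |-20|>|14| out[12]=400, l++
l=1 r=12: |-15|>|14| out[11]=225, l++
l=2 r=12: |-14|<=|14| out[10]=196, r--
l=2 r=11: |-14|>|12| out[9]=196, l++
l=3 r=11: |-11|<=|12| out[8]=144, r--
l=3 r=10: |-11|>|10| out[7]=121, l++

l=4, r=10, next write slot=6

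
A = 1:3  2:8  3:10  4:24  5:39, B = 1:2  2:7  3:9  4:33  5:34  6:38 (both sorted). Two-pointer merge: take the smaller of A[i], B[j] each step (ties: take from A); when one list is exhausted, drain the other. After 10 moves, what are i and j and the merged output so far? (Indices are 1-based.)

i=1 j=1: A[i]=3>B[j]=2 take 2, j++
i=1 j=2: A[i]=3<=B[j]=7 take 3, i++
i=2 j=2: A[i]=8>B[j]=7 take 7, j++
i=2 j=3: A[i]=8<=B[j]=9 take 8, i++
i=3 j=3: A[i]=10>B[j]=9 take 9, j++
i=3 j=4: A[i]=10<=B[j]=33 take 10, i++
i=4 j=4: A[i]=24<=B[j]=33 take 24, i++
i=5 j=4: A[i]=39>B[j]=33 take 33, j++
i=5 j=5: A[i]=39>B[j]=34 take 34, j++
i=5 j=6: A[i]=39>B[j]=38 take 38, j++

i=5, j=7, merged so far=[2, 3, 7, 8, 9, 10, 24, 33, 34, 38]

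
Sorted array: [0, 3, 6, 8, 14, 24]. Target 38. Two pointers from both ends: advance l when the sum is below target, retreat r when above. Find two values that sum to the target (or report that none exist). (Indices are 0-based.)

(14, 24)

[0,5] 0+24=24 <38 → l++
[1,5] 3+24=27 <38 → l++
[2,5] 6+24=30 <38 → l++
[3,5] 8+24=32 <38 → l++
[4,5] 14+24=38 → found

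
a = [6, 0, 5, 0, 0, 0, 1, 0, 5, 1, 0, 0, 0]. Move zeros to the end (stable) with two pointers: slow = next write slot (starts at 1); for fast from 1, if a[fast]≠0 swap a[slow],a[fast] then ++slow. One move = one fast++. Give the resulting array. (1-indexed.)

(s=1,f=1) a[fast]=6≠0 swap→a[1]=6 → slow++,fast++
(s=2,f=2) a[fast]=0 → fast++
(s=2,f=3) a[fast]=5≠0 swap→a[2]=5 → slow++,fast++
(s=3,f=4) a[fast]=0 → fast++
(s=3,f=5) a[fast]=0 → fast++
(s=3,f=6) a[fast]=0 → fast++
(s=3,f=7) a[fast]=1≠0 swap→a[3]=1 → slow++,fast++
(s=4,f=8) a[fast]=0 → fast++
(s=4,f=9) a[fast]=5≠0 swap→a[4]=5 → slow++,fast++
(s=5,f=10) a[fast]=1≠0 swap→a[5]=1 → slow++,fast++
(s=6,f=11) a[fast]=0 → fast++
(s=6,f=12) a[fast]=0 → fast++
(s=6,f=13) a[fast]=0 → fast++

[6, 5, 1, 5, 1, 0, 0, 0, 0, 0, 0, 0, 0]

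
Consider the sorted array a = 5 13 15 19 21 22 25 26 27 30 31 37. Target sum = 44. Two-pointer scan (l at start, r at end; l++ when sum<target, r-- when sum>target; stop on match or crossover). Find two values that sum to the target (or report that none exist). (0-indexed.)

(13, 31)

l=0 r=11: 5+37=42 <44, l++
l=1 r=11: 13+37=50 >44, r--
l=1 r=10: 13+31=44, found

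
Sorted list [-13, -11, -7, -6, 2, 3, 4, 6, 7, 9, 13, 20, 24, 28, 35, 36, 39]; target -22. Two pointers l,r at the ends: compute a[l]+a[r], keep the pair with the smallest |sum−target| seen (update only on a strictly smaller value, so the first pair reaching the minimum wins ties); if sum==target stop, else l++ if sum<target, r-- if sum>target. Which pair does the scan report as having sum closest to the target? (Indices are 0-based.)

l=0 r=16: -13+39=26 d=48 *, r--
l=0 r=15: -13+36=23 d=45 *, r--
l=0 r=14: -13+35=22 d=44 *, r--
l=0 r=13: -13+28=15 d=37 *, r--
l=0 r=12: -13+24=11 d=33 *, r--
l=0 r=11: -13+20=7 d=29 *, r--
l=0 r=10: -13+13=0 d=22 *, r--
l=0 r=9: -13+9=-4 d=18 *, r--
l=0 r=8: -13+7=-6 d=16 *, r--
l=0 r=7: -13+6=-7 d=15 *, r--
l=0 r=6: -13+4=-9 d=13 *, r--
l=0 r=5: -13+3=-10 d=12 *, r--
l=0 r=4: -13+2=-11 d=11 *, r--
l=0 r=3: -13+-6=-19 d=3 *, r--
l=0 r=2: -13+-7=-20 d=2 *, r--
l=0 r=1: -13+-11=-24 d=2, l++

pair (-13, -7) with sum -20 (|Δ|=2)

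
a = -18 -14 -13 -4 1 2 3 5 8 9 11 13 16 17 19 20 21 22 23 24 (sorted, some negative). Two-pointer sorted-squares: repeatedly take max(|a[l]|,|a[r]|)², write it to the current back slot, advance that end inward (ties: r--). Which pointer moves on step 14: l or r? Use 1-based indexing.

r

l=1 r=20: |-18|<=|24| out[20]=576, r--
l=1 r=19: |-18|<=|23| out[19]=529, r--
l=1 r=18: |-18|<=|22| out[18]=484, r--
l=1 r=17: |-18|<=|21| out[17]=441, r--
l=1 r=16: |-18|<=|20| out[16]=400, r--
l=1 r=15: |-18|<=|19| out[15]=361, r--
l=1 r=14: |-18|>|17| out[14]=324, l++
l=2 r=14: |-14|<=|17| out[13]=289, r--
l=2 r=13: |-14|<=|16| out[12]=256, r--
l=2 r=12: |-14|>|13| out[11]=196, l++
l=3 r=12: |-13|<=|13| out[10]=169, r--
l=3 r=11: |-13|>|11| out[9]=169, l++
l=4 r=11: |-4|<=|11| out[8]=121, r--
l=4 r=10: |-4|<=|9| out[7]=81, r--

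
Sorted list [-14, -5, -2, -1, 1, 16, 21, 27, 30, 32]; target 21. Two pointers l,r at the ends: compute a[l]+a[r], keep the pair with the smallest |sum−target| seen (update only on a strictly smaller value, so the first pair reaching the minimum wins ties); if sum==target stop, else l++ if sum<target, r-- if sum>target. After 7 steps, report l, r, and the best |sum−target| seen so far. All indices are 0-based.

l=4, r=6, best |Δ|=1

[0,9] -14+32=18 d=3 * → l++
[1,9] -5+32=27 d=6 → r--
[1,8] -5+30=25 d=4 → r--
[1,7] -5+27=22 d=1 * → r--
[1,6] -5+21=16 d=5 → l++
[2,6] -2+21=19 d=2 → l++
[3,6] -1+21=20 d=1 → l++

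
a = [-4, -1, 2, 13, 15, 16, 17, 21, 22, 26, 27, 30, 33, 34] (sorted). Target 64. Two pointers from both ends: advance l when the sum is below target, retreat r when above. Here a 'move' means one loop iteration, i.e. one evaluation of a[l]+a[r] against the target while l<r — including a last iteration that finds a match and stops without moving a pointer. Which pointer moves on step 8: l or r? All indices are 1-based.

l=1 r=14: -4+34=30 <64, l++
l=2 r=14: -1+34=33 <64, l++
l=3 r=14: 2+34=36 <64, l++
l=4 r=14: 13+34=47 <64, l++
l=5 r=14: 15+34=49 <64, l++
l=6 r=14: 16+34=50 <64, l++
l=7 r=14: 17+34=51 <64, l++
l=8 r=14: 21+34=55 <64, l++

l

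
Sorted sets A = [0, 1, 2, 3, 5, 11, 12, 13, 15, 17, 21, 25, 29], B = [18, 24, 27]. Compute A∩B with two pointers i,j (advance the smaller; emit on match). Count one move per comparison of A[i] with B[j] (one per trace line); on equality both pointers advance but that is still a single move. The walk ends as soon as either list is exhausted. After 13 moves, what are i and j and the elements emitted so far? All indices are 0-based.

i=11, j=2, emitted=[]

i=0 j=0: 0<18, i++
i=1 j=0: 1<18, i++
i=2 j=0: 2<18, i++
i=3 j=0: 3<18, i++
i=4 j=0: 5<18, i++
i=5 j=0: 11<18, i++
i=6 j=0: 12<18, i++
i=7 j=0: 13<18, i++
i=8 j=0: 15<18, i++
i=9 j=0: 17<18, i++
i=10 j=0: 21>18, j++
i=10 j=1: 21<24, i++
i=11 j=1: 25>24, j++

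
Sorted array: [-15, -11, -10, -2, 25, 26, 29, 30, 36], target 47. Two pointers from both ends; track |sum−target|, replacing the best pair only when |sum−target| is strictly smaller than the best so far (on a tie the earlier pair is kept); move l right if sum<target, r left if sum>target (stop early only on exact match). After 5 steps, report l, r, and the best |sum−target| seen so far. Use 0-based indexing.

l=4, r=7, best |Δ|=13

[0,8] -15+36=21 d=26 * → l++
[1,8] -11+36=25 d=22 * → l++
[2,8] -10+36=26 d=21 * → l++
[3,8] -2+36=34 d=13 * → l++
[4,8] 25+36=61 d=14 → r--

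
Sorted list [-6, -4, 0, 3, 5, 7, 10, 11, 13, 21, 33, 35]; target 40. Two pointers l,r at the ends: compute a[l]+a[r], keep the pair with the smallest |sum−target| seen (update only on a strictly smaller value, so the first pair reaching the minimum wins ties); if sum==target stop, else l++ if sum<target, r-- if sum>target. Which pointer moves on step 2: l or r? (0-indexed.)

l

l=0 r=11: -6+35=29 d=11 *, l++
l=1 r=11: -4+35=31 d=9 *, l++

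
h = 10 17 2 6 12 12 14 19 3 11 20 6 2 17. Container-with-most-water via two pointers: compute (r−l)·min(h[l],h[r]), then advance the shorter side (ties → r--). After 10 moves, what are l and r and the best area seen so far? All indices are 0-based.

l=7, r=10, best area=204

[0,13] min(10,17)*13=130 best=130 * → l++
[1,13] min(17,17)*12=204 best=204 * → r--
[1,12] min(17,2)*11=22 best=204 → r--
[1,11] min(17,6)*10=60 best=204 → r--
[1,10] min(17,20)*9=153 best=204 → l++
[2,10] min(2,20)*8=16 best=204 → l++
[3,10] min(6,20)*7=42 best=204 → l++
[4,10] min(12,20)*6=72 best=204 → l++
[5,10] min(12,20)*5=60 best=204 → l++
[6,10] min(14,20)*4=56 best=204 → l++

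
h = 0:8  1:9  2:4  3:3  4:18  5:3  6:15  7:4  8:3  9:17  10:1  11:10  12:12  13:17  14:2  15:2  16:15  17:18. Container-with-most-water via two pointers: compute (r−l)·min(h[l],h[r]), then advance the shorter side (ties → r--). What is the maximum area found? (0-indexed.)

[0,17] min(8,18)*17=136 best=136 * → l++
[1,17] min(9,18)*16=144 best=144 * → l++
[2,17] min(4,18)*15=60 best=144 → l++
[3,17] min(3,18)*14=42 best=144 → l++
[4,17] min(18,18)*13=234 best=234 * → r--
[4,16] min(18,15)*12=180 best=234 → r--
[4,15] min(18,2)*11=22 best=234 → r--
[4,14] min(18,2)*10=20 best=234 → r--
[4,13] min(18,17)*9=153 best=234 → r--
[4,12] min(18,12)*8=96 best=234 → r--
[4,11] min(18,10)*7=70 best=234 → r--
[4,10] min(18,1)*6=6 best=234 → r--
[4,9] min(18,17)*5=85 best=234 → r--
[4,8] min(18,3)*4=12 best=234 → r--
[4,7] min(18,4)*3=12 best=234 → r--
[4,6] min(18,15)*2=30 best=234 → r--
[4,5] min(18,3)*1=3 best=234 → r--

max area = 234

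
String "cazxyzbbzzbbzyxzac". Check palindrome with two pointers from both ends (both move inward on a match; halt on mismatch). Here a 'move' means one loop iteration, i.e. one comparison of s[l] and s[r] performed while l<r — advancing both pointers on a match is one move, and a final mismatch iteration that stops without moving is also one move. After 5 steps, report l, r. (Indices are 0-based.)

[0,17] 'c'=='c' → l++,r--
[1,16] 'a'=='a' → l++,r--
[2,15] 'z'=='z' → l++,r--
[3,14] 'x'=='x' → l++,r--
[4,13] 'y'=='y' → l++,r--

l=5, r=12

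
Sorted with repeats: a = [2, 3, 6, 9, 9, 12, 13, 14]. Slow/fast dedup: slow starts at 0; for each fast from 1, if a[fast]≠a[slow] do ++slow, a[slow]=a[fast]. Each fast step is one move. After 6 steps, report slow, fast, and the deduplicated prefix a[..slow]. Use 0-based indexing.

(s=0,f=1) a[fast]=3≠a[slow]=2 write a[1]=3 → slow++,fast++
(s=1,f=2) a[fast]=6≠a[slow]=3 write a[2]=6 → slow++,fast++
(s=2,f=3) a[fast]=9≠a[slow]=6 write a[3]=9 → slow++,fast++
(s=3,f=4) a[fast]=9=a[slow] dup → fast++
(s=3,f=5) a[fast]=12≠a[slow]=9 write a[4]=12 → slow++,fast++
(s=4,f=6) a[fast]=13≠a[slow]=12 write a[5]=13 → slow++,fast++

slow=5, fast=7, prefix=[2, 3, 6, 9, 12, 13]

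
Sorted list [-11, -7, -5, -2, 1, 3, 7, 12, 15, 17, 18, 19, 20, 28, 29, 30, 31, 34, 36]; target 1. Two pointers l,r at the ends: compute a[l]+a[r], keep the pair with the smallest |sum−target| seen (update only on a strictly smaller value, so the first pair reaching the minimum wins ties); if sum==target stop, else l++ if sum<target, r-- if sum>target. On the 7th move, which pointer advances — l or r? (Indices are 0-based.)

[0,18] -11+36=25 d=24 * → r--
[0,17] -11+34=23 d=22 * → r--
[0,16] -11+31=20 d=19 * → r--
[0,15] -11+30=19 d=18 * → r--
[0,14] -11+29=18 d=17 * → r--
[0,13] -11+28=17 d=16 * → r--
[0,12] -11+20=9 d=8 * → r--

r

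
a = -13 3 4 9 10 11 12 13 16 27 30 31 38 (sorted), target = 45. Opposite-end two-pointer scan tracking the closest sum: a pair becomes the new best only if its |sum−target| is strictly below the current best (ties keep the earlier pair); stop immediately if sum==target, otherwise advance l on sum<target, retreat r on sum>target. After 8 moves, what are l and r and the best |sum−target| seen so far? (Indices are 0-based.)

[0,12] -13+38=25 d=20 * → l++
[1,12] 3+38=41 d=4 * → l++
[2,12] 4+38=42 d=3 * → l++
[3,12] 9+38=47 d=2 * → r--
[3,11] 9+31=40 d=5 → l++
[4,11] 10+31=41 d=4 → l++
[5,11] 11+31=42 d=3 → l++
[6,11] 12+31=43 d=2 → l++

l=7, r=11, best |Δ|=2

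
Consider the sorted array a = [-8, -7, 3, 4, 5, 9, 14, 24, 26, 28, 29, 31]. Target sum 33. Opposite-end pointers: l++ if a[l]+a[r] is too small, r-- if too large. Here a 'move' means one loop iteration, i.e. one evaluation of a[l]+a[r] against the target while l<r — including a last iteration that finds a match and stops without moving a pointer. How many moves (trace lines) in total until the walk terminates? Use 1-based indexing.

[1,12] -8+31=23 <33 → l++
[2,12] -7+31=24 <33 → l++
[3,12] 3+31=34 >33 → r--
[3,11] 3+29=32 <33 → l++
[4,11] 4+29=33 → found

5 moves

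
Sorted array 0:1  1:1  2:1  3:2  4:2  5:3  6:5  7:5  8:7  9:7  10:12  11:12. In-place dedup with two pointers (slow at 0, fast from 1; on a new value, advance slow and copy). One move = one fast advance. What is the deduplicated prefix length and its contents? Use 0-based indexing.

slow=0 fast=1: a[fast]=1=a[slow] dup, fast++
slow=0 fast=2: a[fast]=1=a[slow] dup, fast++
slow=0 fast=3: a[fast]=2≠a[slow]=1 write a[1]=2, slow++,fast++
slow=1 fast=4: a[fast]=2=a[slow] dup, fast++
slow=1 fast=5: a[fast]=3≠a[slow]=2 write a[2]=3, slow++,fast++
slow=2 fast=6: a[fast]=5≠a[slow]=3 write a[3]=5, slow++,fast++
slow=3 fast=7: a[fast]=5=a[slow] dup, fast++
slow=3 fast=8: a[fast]=7≠a[slow]=5 write a[4]=7, slow++,fast++
slow=4 fast=9: a[fast]=7=a[slow] dup, fast++
slow=4 fast=10: a[fast]=12≠a[slow]=7 write a[5]=12, slow++,fast++
slow=5 fast=11: a[fast]=12=a[slow] dup, fast++

length 6; prefix = [1, 2, 3, 5, 7, 12]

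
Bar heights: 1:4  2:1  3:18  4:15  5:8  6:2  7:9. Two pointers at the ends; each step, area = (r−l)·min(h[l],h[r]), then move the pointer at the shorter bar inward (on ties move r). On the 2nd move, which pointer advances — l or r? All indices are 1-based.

[1,7] min(4,9)*6=24 best=24 * → l++
[2,7] min(1,9)*5=5 best=24 → l++

l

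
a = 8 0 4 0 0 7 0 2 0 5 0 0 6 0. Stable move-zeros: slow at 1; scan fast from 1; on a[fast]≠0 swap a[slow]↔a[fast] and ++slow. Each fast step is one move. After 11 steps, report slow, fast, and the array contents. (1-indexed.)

slow=1 fast=1: a[fast]=8≠0 swap→a[1]=8, slow++,fast++
slow=2 fast=2: a[fast]=0, fast++
slow=2 fast=3: a[fast]=4≠0 swap→a[2]=4, slow++,fast++
slow=3 fast=4: a[fast]=0, fast++
slow=3 fast=5: a[fast]=0, fast++
slow=3 fast=6: a[fast]=7≠0 swap→a[3]=7, slow++,fast++
slow=4 fast=7: a[fast]=0, fast++
slow=4 fast=8: a[fast]=2≠0 swap→a[4]=2, slow++,fast++
slow=5 fast=9: a[fast]=0, fast++
slow=5 fast=10: a[fast]=5≠0 swap→a[5]=5, slow++,fast++
slow=6 fast=11: a[fast]=0, fast++

slow=6, fast=12, a=[8, 4, 7, 2, 5, 0, 0, 0, 0, 0, 0, 0, 6, 0]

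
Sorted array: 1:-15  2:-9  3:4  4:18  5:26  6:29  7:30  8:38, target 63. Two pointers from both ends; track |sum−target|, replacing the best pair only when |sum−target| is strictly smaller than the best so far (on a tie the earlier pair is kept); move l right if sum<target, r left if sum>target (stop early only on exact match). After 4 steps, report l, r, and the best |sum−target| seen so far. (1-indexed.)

l=1 r=8: -15+38=23 d=40 *, l++
l=2 r=8: -9+38=29 d=34 *, l++
l=3 r=8: 4+38=42 d=21 *, l++
l=4 r=8: 18+38=56 d=7 *, l++

l=5, r=8, best |Δ|=7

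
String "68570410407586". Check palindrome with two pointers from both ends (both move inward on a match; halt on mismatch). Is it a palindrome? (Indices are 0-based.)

l=0 r=13: '6'=='6', l++,r--
l=1 r=12: '8'=='8', l++,r--
l=2 r=11: '5'=='5', l++,r--
l=3 r=10: '7'=='7', l++,r--
l=4 r=9: '0'=='0', l++,r--
l=5 r=8: '4'=='4', l++,r--
l=6 r=7: '1'!='0', stop

not a palindrome (mismatch at 6,7)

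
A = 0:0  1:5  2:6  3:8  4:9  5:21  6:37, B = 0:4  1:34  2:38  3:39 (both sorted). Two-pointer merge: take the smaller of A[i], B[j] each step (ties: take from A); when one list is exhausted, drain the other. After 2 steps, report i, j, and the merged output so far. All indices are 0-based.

i=1, j=1, merged so far=[0, 4]

[i=0,j=0] A[i]=0<=B[j]=4 take 0 → i++
[i=1,j=0] A[i]=5>B[j]=4 take 4 → j++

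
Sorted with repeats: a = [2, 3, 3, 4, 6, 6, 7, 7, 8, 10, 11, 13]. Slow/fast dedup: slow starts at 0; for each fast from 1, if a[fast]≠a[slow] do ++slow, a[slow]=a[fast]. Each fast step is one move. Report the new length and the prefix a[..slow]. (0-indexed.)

slow=0 fast=1: a[fast]=3≠a[slow]=2 write a[1]=3, slow++,fast++
slow=1 fast=2: a[fast]=3=a[slow] dup, fast++
slow=1 fast=3: a[fast]=4≠a[slow]=3 write a[2]=4, slow++,fast++
slow=2 fast=4: a[fast]=6≠a[slow]=4 write a[3]=6, slow++,fast++
slow=3 fast=5: a[fast]=6=a[slow] dup, fast++
slow=3 fast=6: a[fast]=7≠a[slow]=6 write a[4]=7, slow++,fast++
slow=4 fast=7: a[fast]=7=a[slow] dup, fast++
slow=4 fast=8: a[fast]=8≠a[slow]=7 write a[5]=8, slow++,fast++
slow=5 fast=9: a[fast]=10≠a[slow]=8 write a[6]=10, slow++,fast++
slow=6 fast=10: a[fast]=11≠a[slow]=10 write a[7]=11, slow++,fast++
slow=7 fast=11: a[fast]=13≠a[slow]=11 write a[8]=13, slow++,fast++

length 9; prefix = [2, 3, 4, 6, 7, 8, 10, 11, 13]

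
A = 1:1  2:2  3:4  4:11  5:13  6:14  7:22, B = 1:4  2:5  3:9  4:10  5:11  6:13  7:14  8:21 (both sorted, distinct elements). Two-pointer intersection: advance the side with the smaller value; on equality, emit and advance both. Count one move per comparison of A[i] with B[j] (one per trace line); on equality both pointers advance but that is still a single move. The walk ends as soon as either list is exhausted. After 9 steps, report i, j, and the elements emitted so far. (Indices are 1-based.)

i=1 j=1: 1<4, i++
i=2 j=1: 2<4, i++
i=3 j=1: 4==4 emit, i++,j++
i=4 j=2: 11>5, j++
i=4 j=3: 11>9, j++
i=4 j=4: 11>10, j++
i=4 j=5: 11==11 emit, i++,j++
i=5 j=6: 13==13 emit, i++,j++
i=6 j=7: 14==14 emit, i++,j++

i=7, j=8, emitted=[4, 11, 13, 14]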